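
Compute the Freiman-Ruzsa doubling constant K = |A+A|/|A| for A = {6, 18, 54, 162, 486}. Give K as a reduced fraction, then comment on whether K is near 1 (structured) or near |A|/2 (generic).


|A| = 5.
Compute A + A by enumerating all 25 pairs.
A + A = {12, 24, 36, 60, 72, 108, 168, 180, 216, 324, 492, 504, 540, 648, 972}, so |A + A| = 15.
K = |A + A| / |A| = 15/5 = 3/1 ≈ 3.0000.
Reference: AP of size 5 gives K = 9/5 ≈ 1.8000; a fully generic set of size 5 gives K ≈ 3.0000.

|A| = 5, |A + A| = 15, K = 15/5 = 3/1.


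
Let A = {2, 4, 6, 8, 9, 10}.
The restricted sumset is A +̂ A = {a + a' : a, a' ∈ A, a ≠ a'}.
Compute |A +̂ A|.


Restricted sumset: A +̂ A = {a + a' : a ∈ A, a' ∈ A, a ≠ a'}.
Equivalently, take A + A and drop any sum 2a that is achievable ONLY as a + a for a ∈ A (i.e. sums representable only with equal summands).
Enumerate pairs (a, a') with a < a' (symmetric, so each unordered pair gives one sum; this covers all a ≠ a'):
  2 + 4 = 6
  2 + 6 = 8
  2 + 8 = 10
  2 + 9 = 11
  2 + 10 = 12
  4 + 6 = 10
  4 + 8 = 12
  4 + 9 = 13
  4 + 10 = 14
  6 + 8 = 14
  6 + 9 = 15
  6 + 10 = 16
  8 + 9 = 17
  8 + 10 = 18
  9 + 10 = 19
Collected distinct sums: {6, 8, 10, 11, 12, 13, 14, 15, 16, 17, 18, 19}
|A +̂ A| = 12
(Reference bound: |A +̂ A| ≥ 2|A| - 3 for |A| ≥ 2, with |A| = 6 giving ≥ 9.)

|A +̂ A| = 12


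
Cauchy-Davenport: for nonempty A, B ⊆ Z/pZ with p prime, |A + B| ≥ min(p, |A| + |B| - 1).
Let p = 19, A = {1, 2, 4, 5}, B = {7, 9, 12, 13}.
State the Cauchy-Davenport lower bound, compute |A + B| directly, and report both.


Cauchy-Davenport: |A + B| ≥ min(p, |A| + |B| - 1) for A, B nonempty in Z/pZ.
|A| = 4, |B| = 4, p = 19.
CD lower bound = min(19, 4 + 4 - 1) = min(19, 7) = 7.
Compute A + B mod 19 directly:
a = 1: 1+7=8, 1+9=10, 1+12=13, 1+13=14
a = 2: 2+7=9, 2+9=11, 2+12=14, 2+13=15
a = 4: 4+7=11, 4+9=13, 4+12=16, 4+13=17
a = 5: 5+7=12, 5+9=14, 5+12=17, 5+13=18
A + B = {8, 9, 10, 11, 12, 13, 14, 15, 16, 17, 18}, so |A + B| = 11.
Verify: 11 ≥ 7? Yes ✓.

CD lower bound = 7, actual |A + B| = 11.


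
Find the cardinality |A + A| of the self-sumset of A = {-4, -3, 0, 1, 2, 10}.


A + A = {a + a' : a, a' ∈ A}; |A| = 6.
General bounds: 2|A| - 1 ≤ |A + A| ≤ |A|(|A|+1)/2, i.e. 11 ≤ |A + A| ≤ 21.
Lower bound 2|A|-1 is attained iff A is an arithmetic progression.
Enumerate sums a + a' for a ≤ a' (symmetric, so this suffices):
a = -4: -4+-4=-8, -4+-3=-7, -4+0=-4, -4+1=-3, -4+2=-2, -4+10=6
a = -3: -3+-3=-6, -3+0=-3, -3+1=-2, -3+2=-1, -3+10=7
a = 0: 0+0=0, 0+1=1, 0+2=2, 0+10=10
a = 1: 1+1=2, 1+2=3, 1+10=11
a = 2: 2+2=4, 2+10=12
a = 10: 10+10=20
Distinct sums: {-8, -7, -6, -4, -3, -2, -1, 0, 1, 2, 3, 4, 6, 7, 10, 11, 12, 20}
|A + A| = 18

|A + A| = 18


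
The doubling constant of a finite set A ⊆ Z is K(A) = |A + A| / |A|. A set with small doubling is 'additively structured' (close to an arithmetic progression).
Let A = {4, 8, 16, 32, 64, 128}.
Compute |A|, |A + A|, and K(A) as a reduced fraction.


|A| = 6.
Compute A + A by enumerating all 36 pairs.
A + A = {8, 12, 16, 20, 24, 32, 36, 40, 48, 64, 68, 72, 80, 96, 128, 132, 136, 144, 160, 192, 256}, so |A + A| = 21.
K = |A + A| / |A| = 21/6 = 7/2 ≈ 3.5000.
Reference: AP of size 6 gives K = 11/6 ≈ 1.8333; a fully generic set of size 6 gives K ≈ 3.5000.

|A| = 6, |A + A| = 21, K = 21/6 = 7/2.


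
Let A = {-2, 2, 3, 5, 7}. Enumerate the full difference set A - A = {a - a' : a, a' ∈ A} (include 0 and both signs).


A - A = {a - a' : a, a' ∈ A}.
Compute a - a' for each ordered pair (a, a'):
a = -2: -2--2=0, -2-2=-4, -2-3=-5, -2-5=-7, -2-7=-9
a = 2: 2--2=4, 2-2=0, 2-3=-1, 2-5=-3, 2-7=-5
a = 3: 3--2=5, 3-2=1, 3-3=0, 3-5=-2, 3-7=-4
a = 5: 5--2=7, 5-2=3, 5-3=2, 5-5=0, 5-7=-2
a = 7: 7--2=9, 7-2=5, 7-3=4, 7-5=2, 7-7=0
Collecting distinct values (and noting 0 appears from a-a):
A - A = {-9, -7, -5, -4, -3, -2, -1, 0, 1, 2, 3, 4, 5, 7, 9}
|A - A| = 15

A - A = {-9, -7, -5, -4, -3, -2, -1, 0, 1, 2, 3, 4, 5, 7, 9}


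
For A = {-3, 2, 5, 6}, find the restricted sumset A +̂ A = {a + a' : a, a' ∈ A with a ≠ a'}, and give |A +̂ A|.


Restricted sumset: A +̂ A = {a + a' : a ∈ A, a' ∈ A, a ≠ a'}.
Equivalently, take A + A and drop any sum 2a that is achievable ONLY as a + a for a ∈ A (i.e. sums representable only with equal summands).
Enumerate pairs (a, a') with a < a' (symmetric, so each unordered pair gives one sum; this covers all a ≠ a'):
  -3 + 2 = -1
  -3 + 5 = 2
  -3 + 6 = 3
  2 + 5 = 7
  2 + 6 = 8
  5 + 6 = 11
Collected distinct sums: {-1, 2, 3, 7, 8, 11}
|A +̂ A| = 6
(Reference bound: |A +̂ A| ≥ 2|A| - 3 for |A| ≥ 2, with |A| = 4 giving ≥ 5.)

|A +̂ A| = 6


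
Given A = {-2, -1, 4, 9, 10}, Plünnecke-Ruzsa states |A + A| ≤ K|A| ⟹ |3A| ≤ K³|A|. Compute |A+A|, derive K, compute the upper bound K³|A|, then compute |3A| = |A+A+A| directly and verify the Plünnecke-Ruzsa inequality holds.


|A| = 5.
Step 1: Compute A + A by enumerating all 25 pairs.
A + A = {-4, -3, -2, 2, 3, 7, 8, 9, 13, 14, 18, 19, 20}, so |A + A| = 13.
Step 2: Doubling constant K = |A + A|/|A| = 13/5 = 13/5 ≈ 2.6000.
Step 3: Plünnecke-Ruzsa gives |3A| ≤ K³·|A| = (2.6000)³ · 5 ≈ 87.8800.
Step 4: Compute 3A = A + A + A directly by enumerating all triples (a,b,c) ∈ A³; |3A| = 25.
Step 5: Check 25 ≤ 87.8800? Yes ✓.

K = 13/5, Plünnecke-Ruzsa bound K³|A| ≈ 87.8800, |3A| = 25, inequality holds.


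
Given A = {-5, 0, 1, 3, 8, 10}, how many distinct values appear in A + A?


A + A = {a + a' : a, a' ∈ A}; |A| = 6.
General bounds: 2|A| - 1 ≤ |A + A| ≤ |A|(|A|+1)/2, i.e. 11 ≤ |A + A| ≤ 21.
Lower bound 2|A|-1 is attained iff A is an arithmetic progression.
Enumerate sums a + a' for a ≤ a' (symmetric, so this suffices):
a = -5: -5+-5=-10, -5+0=-5, -5+1=-4, -5+3=-2, -5+8=3, -5+10=5
a = 0: 0+0=0, 0+1=1, 0+3=3, 0+8=8, 0+10=10
a = 1: 1+1=2, 1+3=4, 1+8=9, 1+10=11
a = 3: 3+3=6, 3+8=11, 3+10=13
a = 8: 8+8=16, 8+10=18
a = 10: 10+10=20
Distinct sums: {-10, -5, -4, -2, 0, 1, 2, 3, 4, 5, 6, 8, 9, 10, 11, 13, 16, 18, 20}
|A + A| = 19

|A + A| = 19


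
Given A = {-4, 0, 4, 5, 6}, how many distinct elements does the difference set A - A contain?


A - A = {a - a' : a, a' ∈ A}; |A| = 5.
Bounds: 2|A|-1 ≤ |A - A| ≤ |A|² - |A| + 1, i.e. 9 ≤ |A - A| ≤ 21.
Note: 0 ∈ A - A always (from a - a). The set is symmetric: if d ∈ A - A then -d ∈ A - A.
Enumerate nonzero differences d = a - a' with a > a' (then include -d):
Positive differences: {1, 2, 4, 5, 6, 8, 9, 10}
Full difference set: {0} ∪ (positive diffs) ∪ (negative diffs).
|A - A| = 1 + 2·8 = 17 (matches direct enumeration: 17).

|A - A| = 17


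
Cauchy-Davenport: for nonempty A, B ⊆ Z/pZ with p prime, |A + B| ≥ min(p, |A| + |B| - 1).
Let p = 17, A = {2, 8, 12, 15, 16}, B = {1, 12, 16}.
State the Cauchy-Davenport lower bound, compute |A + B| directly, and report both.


Cauchy-Davenport: |A + B| ≥ min(p, |A| + |B| - 1) for A, B nonempty in Z/pZ.
|A| = 5, |B| = 3, p = 17.
CD lower bound = min(17, 5 + 3 - 1) = min(17, 7) = 7.
Compute A + B mod 17 directly:
a = 2: 2+1=3, 2+12=14, 2+16=1
a = 8: 8+1=9, 8+12=3, 8+16=7
a = 12: 12+1=13, 12+12=7, 12+16=11
a = 15: 15+1=16, 15+12=10, 15+16=14
a = 16: 16+1=0, 16+12=11, 16+16=15
A + B = {0, 1, 3, 7, 9, 10, 11, 13, 14, 15, 16}, so |A + B| = 11.
Verify: 11 ≥ 7? Yes ✓.

CD lower bound = 7, actual |A + B| = 11.


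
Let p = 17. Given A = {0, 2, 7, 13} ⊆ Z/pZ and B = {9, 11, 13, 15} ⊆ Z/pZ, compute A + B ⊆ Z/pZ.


Work in Z/17Z: reduce every sum a + b modulo 17.
Enumerate all 16 pairs:
a = 0: 0+9=9, 0+11=11, 0+13=13, 0+15=15
a = 2: 2+9=11, 2+11=13, 2+13=15, 2+15=0
a = 7: 7+9=16, 7+11=1, 7+13=3, 7+15=5
a = 13: 13+9=5, 13+11=7, 13+13=9, 13+15=11
Distinct residues collected: {0, 1, 3, 5, 7, 9, 11, 13, 15, 16}
|A + B| = 10 (out of 17 total residues).

A + B = {0, 1, 3, 5, 7, 9, 11, 13, 15, 16}


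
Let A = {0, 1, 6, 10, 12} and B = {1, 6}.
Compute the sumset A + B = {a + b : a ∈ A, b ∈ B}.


A + B = {a + b : a ∈ A, b ∈ B}.
Enumerate all |A|·|B| = 5·2 = 10 pairs (a, b) and collect distinct sums.
a = 0: 0+1=1, 0+6=6
a = 1: 1+1=2, 1+6=7
a = 6: 6+1=7, 6+6=12
a = 10: 10+1=11, 10+6=16
a = 12: 12+1=13, 12+6=18
Collecting distinct sums: A + B = {1, 2, 6, 7, 11, 12, 13, 16, 18}
|A + B| = 9

A + B = {1, 2, 6, 7, 11, 12, 13, 16, 18}


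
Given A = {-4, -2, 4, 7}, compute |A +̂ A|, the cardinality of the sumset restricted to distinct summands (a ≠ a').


Restricted sumset: A +̂ A = {a + a' : a ∈ A, a' ∈ A, a ≠ a'}.
Equivalently, take A + A and drop any sum 2a that is achievable ONLY as a + a for a ∈ A (i.e. sums representable only with equal summands).
Enumerate pairs (a, a') with a < a' (symmetric, so each unordered pair gives one sum; this covers all a ≠ a'):
  -4 + -2 = -6
  -4 + 4 = 0
  -4 + 7 = 3
  -2 + 4 = 2
  -2 + 7 = 5
  4 + 7 = 11
Collected distinct sums: {-6, 0, 2, 3, 5, 11}
|A +̂ A| = 6
(Reference bound: |A +̂ A| ≥ 2|A| - 3 for |A| ≥ 2, with |A| = 4 giving ≥ 5.)

|A +̂ A| = 6


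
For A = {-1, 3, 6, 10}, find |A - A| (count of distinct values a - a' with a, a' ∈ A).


A - A = {a - a' : a, a' ∈ A}; |A| = 4.
Bounds: 2|A|-1 ≤ |A - A| ≤ |A|² - |A| + 1, i.e. 7 ≤ |A - A| ≤ 13.
Note: 0 ∈ A - A always (from a - a). The set is symmetric: if d ∈ A - A then -d ∈ A - A.
Enumerate nonzero differences d = a - a' with a > a' (then include -d):
Positive differences: {3, 4, 7, 11}
Full difference set: {0} ∪ (positive diffs) ∪ (negative diffs).
|A - A| = 1 + 2·4 = 9 (matches direct enumeration: 9).

|A - A| = 9


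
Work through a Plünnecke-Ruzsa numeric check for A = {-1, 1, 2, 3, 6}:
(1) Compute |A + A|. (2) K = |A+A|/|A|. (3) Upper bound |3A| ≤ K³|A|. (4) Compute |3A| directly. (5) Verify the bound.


|A| = 5.
Step 1: Compute A + A by enumerating all 25 pairs.
A + A = {-2, 0, 1, 2, 3, 4, 5, 6, 7, 8, 9, 12}, so |A + A| = 12.
Step 2: Doubling constant K = |A + A|/|A| = 12/5 = 12/5 ≈ 2.4000.
Step 3: Plünnecke-Ruzsa gives |3A| ≤ K³·|A| = (2.4000)³ · 5 ≈ 69.1200.
Step 4: Compute 3A = A + A + A directly by enumerating all triples (a,b,c) ∈ A³; |3A| = 19.
Step 5: Check 19 ≤ 69.1200? Yes ✓.

K = 12/5, Plünnecke-Ruzsa bound K³|A| ≈ 69.1200, |3A| = 19, inequality holds.


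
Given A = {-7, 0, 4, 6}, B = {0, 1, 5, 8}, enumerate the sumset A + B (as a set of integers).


A + B = {a + b : a ∈ A, b ∈ B}.
Enumerate all |A|·|B| = 4·4 = 16 pairs (a, b) and collect distinct sums.
a = -7: -7+0=-7, -7+1=-6, -7+5=-2, -7+8=1
a = 0: 0+0=0, 0+1=1, 0+5=5, 0+8=8
a = 4: 4+0=4, 4+1=5, 4+5=9, 4+8=12
a = 6: 6+0=6, 6+1=7, 6+5=11, 6+8=14
Collecting distinct sums: A + B = {-7, -6, -2, 0, 1, 4, 5, 6, 7, 8, 9, 11, 12, 14}
|A + B| = 14

A + B = {-7, -6, -2, 0, 1, 4, 5, 6, 7, 8, 9, 11, 12, 14}


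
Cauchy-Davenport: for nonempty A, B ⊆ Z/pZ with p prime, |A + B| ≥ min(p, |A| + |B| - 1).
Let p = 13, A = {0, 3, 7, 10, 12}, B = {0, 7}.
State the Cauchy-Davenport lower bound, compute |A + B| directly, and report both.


Cauchy-Davenport: |A + B| ≥ min(p, |A| + |B| - 1) for A, B nonempty in Z/pZ.
|A| = 5, |B| = 2, p = 13.
CD lower bound = min(13, 5 + 2 - 1) = min(13, 6) = 6.
Compute A + B mod 13 directly:
a = 0: 0+0=0, 0+7=7
a = 3: 3+0=3, 3+7=10
a = 7: 7+0=7, 7+7=1
a = 10: 10+0=10, 10+7=4
a = 12: 12+0=12, 12+7=6
A + B = {0, 1, 3, 4, 6, 7, 10, 12}, so |A + B| = 8.
Verify: 8 ≥ 6? Yes ✓.

CD lower bound = 6, actual |A + B| = 8.


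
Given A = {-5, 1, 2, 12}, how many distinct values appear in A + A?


A + A = {a + a' : a, a' ∈ A}; |A| = 4.
General bounds: 2|A| - 1 ≤ |A + A| ≤ |A|(|A|+1)/2, i.e. 7 ≤ |A + A| ≤ 10.
Lower bound 2|A|-1 is attained iff A is an arithmetic progression.
Enumerate sums a + a' for a ≤ a' (symmetric, so this suffices):
a = -5: -5+-5=-10, -5+1=-4, -5+2=-3, -5+12=7
a = 1: 1+1=2, 1+2=3, 1+12=13
a = 2: 2+2=4, 2+12=14
a = 12: 12+12=24
Distinct sums: {-10, -4, -3, 2, 3, 4, 7, 13, 14, 24}
|A + A| = 10

|A + A| = 10


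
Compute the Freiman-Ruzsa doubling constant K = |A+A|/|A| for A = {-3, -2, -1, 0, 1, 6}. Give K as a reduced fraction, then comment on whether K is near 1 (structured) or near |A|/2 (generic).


|A| = 6.
Compute A + A by enumerating all 36 pairs.
A + A = {-6, -5, -4, -3, -2, -1, 0, 1, 2, 3, 4, 5, 6, 7, 12}, so |A + A| = 15.
K = |A + A| / |A| = 15/6 = 5/2 ≈ 2.5000.
Reference: AP of size 6 gives K = 11/6 ≈ 1.8333; a fully generic set of size 6 gives K ≈ 3.5000.

|A| = 6, |A + A| = 15, K = 15/6 = 5/2.


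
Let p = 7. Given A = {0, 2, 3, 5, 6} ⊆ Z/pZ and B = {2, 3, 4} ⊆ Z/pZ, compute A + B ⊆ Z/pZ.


Work in Z/7Z: reduce every sum a + b modulo 7.
Enumerate all 15 pairs:
a = 0: 0+2=2, 0+3=3, 0+4=4
a = 2: 2+2=4, 2+3=5, 2+4=6
a = 3: 3+2=5, 3+3=6, 3+4=0
a = 5: 5+2=0, 5+3=1, 5+4=2
a = 6: 6+2=1, 6+3=2, 6+4=3
Distinct residues collected: {0, 1, 2, 3, 4, 5, 6}
|A + B| = 7 (out of 7 total residues).

A + B = {0, 1, 2, 3, 4, 5, 6}


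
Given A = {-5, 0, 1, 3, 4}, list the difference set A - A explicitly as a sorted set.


A - A = {a - a' : a, a' ∈ A}.
Compute a - a' for each ordered pair (a, a'):
a = -5: -5--5=0, -5-0=-5, -5-1=-6, -5-3=-8, -5-4=-9
a = 0: 0--5=5, 0-0=0, 0-1=-1, 0-3=-3, 0-4=-4
a = 1: 1--5=6, 1-0=1, 1-1=0, 1-3=-2, 1-4=-3
a = 3: 3--5=8, 3-0=3, 3-1=2, 3-3=0, 3-4=-1
a = 4: 4--5=9, 4-0=4, 4-1=3, 4-3=1, 4-4=0
Collecting distinct values (and noting 0 appears from a-a):
A - A = {-9, -8, -6, -5, -4, -3, -2, -1, 0, 1, 2, 3, 4, 5, 6, 8, 9}
|A - A| = 17

A - A = {-9, -8, -6, -5, -4, -3, -2, -1, 0, 1, 2, 3, 4, 5, 6, 8, 9}


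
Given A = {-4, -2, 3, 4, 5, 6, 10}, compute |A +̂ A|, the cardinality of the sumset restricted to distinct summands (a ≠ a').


Restricted sumset: A +̂ A = {a + a' : a ∈ A, a' ∈ A, a ≠ a'}.
Equivalently, take A + A and drop any sum 2a that is achievable ONLY as a + a for a ∈ A (i.e. sums representable only with equal summands).
Enumerate pairs (a, a') with a < a' (symmetric, so each unordered pair gives one sum; this covers all a ≠ a'):
  -4 + -2 = -6
  -4 + 3 = -1
  -4 + 4 = 0
  -4 + 5 = 1
  -4 + 6 = 2
  -4 + 10 = 6
  -2 + 3 = 1
  -2 + 4 = 2
  -2 + 5 = 3
  -2 + 6 = 4
  -2 + 10 = 8
  3 + 4 = 7
  3 + 5 = 8
  3 + 6 = 9
  3 + 10 = 13
  4 + 5 = 9
  4 + 6 = 10
  4 + 10 = 14
  5 + 6 = 11
  5 + 10 = 15
  6 + 10 = 16
Collected distinct sums: {-6, -1, 0, 1, 2, 3, 4, 6, 7, 8, 9, 10, 11, 13, 14, 15, 16}
|A +̂ A| = 17
(Reference bound: |A +̂ A| ≥ 2|A| - 3 for |A| ≥ 2, with |A| = 7 giving ≥ 11.)

|A +̂ A| = 17


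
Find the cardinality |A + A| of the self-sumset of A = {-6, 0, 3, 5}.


A + A = {a + a' : a, a' ∈ A}; |A| = 4.
General bounds: 2|A| - 1 ≤ |A + A| ≤ |A|(|A|+1)/2, i.e. 7 ≤ |A + A| ≤ 10.
Lower bound 2|A|-1 is attained iff A is an arithmetic progression.
Enumerate sums a + a' for a ≤ a' (symmetric, so this suffices):
a = -6: -6+-6=-12, -6+0=-6, -6+3=-3, -6+5=-1
a = 0: 0+0=0, 0+3=3, 0+5=5
a = 3: 3+3=6, 3+5=8
a = 5: 5+5=10
Distinct sums: {-12, -6, -3, -1, 0, 3, 5, 6, 8, 10}
|A + A| = 10

|A + A| = 10


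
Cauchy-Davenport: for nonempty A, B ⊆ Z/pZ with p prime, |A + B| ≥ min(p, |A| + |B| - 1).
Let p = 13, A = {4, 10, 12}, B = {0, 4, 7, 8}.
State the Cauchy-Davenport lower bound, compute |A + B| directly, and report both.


Cauchy-Davenport: |A + B| ≥ min(p, |A| + |B| - 1) for A, B nonempty in Z/pZ.
|A| = 3, |B| = 4, p = 13.
CD lower bound = min(13, 3 + 4 - 1) = min(13, 6) = 6.
Compute A + B mod 13 directly:
a = 4: 4+0=4, 4+4=8, 4+7=11, 4+8=12
a = 10: 10+0=10, 10+4=1, 10+7=4, 10+8=5
a = 12: 12+0=12, 12+4=3, 12+7=6, 12+8=7
A + B = {1, 3, 4, 5, 6, 7, 8, 10, 11, 12}, so |A + B| = 10.
Verify: 10 ≥ 6? Yes ✓.

CD lower bound = 6, actual |A + B| = 10.


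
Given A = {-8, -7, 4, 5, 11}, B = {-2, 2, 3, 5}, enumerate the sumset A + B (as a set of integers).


A + B = {a + b : a ∈ A, b ∈ B}.
Enumerate all |A|·|B| = 5·4 = 20 pairs (a, b) and collect distinct sums.
a = -8: -8+-2=-10, -8+2=-6, -8+3=-5, -8+5=-3
a = -7: -7+-2=-9, -7+2=-5, -7+3=-4, -7+5=-2
a = 4: 4+-2=2, 4+2=6, 4+3=7, 4+5=9
a = 5: 5+-2=3, 5+2=7, 5+3=8, 5+5=10
a = 11: 11+-2=9, 11+2=13, 11+3=14, 11+5=16
Collecting distinct sums: A + B = {-10, -9, -6, -5, -4, -3, -2, 2, 3, 6, 7, 8, 9, 10, 13, 14, 16}
|A + B| = 17

A + B = {-10, -9, -6, -5, -4, -3, -2, 2, 3, 6, 7, 8, 9, 10, 13, 14, 16}


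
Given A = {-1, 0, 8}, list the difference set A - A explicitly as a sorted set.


A - A = {a - a' : a, a' ∈ A}.
Compute a - a' for each ordered pair (a, a'):
a = -1: -1--1=0, -1-0=-1, -1-8=-9
a = 0: 0--1=1, 0-0=0, 0-8=-8
a = 8: 8--1=9, 8-0=8, 8-8=0
Collecting distinct values (and noting 0 appears from a-a):
A - A = {-9, -8, -1, 0, 1, 8, 9}
|A - A| = 7

A - A = {-9, -8, -1, 0, 1, 8, 9}


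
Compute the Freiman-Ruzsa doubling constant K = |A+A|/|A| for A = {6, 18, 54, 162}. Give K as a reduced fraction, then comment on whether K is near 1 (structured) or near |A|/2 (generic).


|A| = 4.
Compute A + A by enumerating all 16 pairs.
A + A = {12, 24, 36, 60, 72, 108, 168, 180, 216, 324}, so |A + A| = 10.
K = |A + A| / |A| = 10/4 = 5/2 ≈ 2.5000.
Reference: AP of size 4 gives K = 7/4 ≈ 1.7500; a fully generic set of size 4 gives K ≈ 2.5000.

|A| = 4, |A + A| = 10, K = 10/4 = 5/2.


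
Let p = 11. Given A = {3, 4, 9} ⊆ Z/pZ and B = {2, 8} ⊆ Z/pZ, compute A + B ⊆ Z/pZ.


Work in Z/11Z: reduce every sum a + b modulo 11.
Enumerate all 6 pairs:
a = 3: 3+2=5, 3+8=0
a = 4: 4+2=6, 4+8=1
a = 9: 9+2=0, 9+8=6
Distinct residues collected: {0, 1, 5, 6}
|A + B| = 4 (out of 11 total residues).

A + B = {0, 1, 5, 6}


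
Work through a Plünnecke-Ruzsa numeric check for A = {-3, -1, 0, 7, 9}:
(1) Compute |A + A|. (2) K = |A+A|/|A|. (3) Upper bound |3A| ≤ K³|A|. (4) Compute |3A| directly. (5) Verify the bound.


|A| = 5.
Step 1: Compute A + A by enumerating all 25 pairs.
A + A = {-6, -4, -3, -2, -1, 0, 4, 6, 7, 8, 9, 14, 16, 18}, so |A + A| = 14.
Step 2: Doubling constant K = |A + A|/|A| = 14/5 = 14/5 ≈ 2.8000.
Step 3: Plünnecke-Ruzsa gives |3A| ≤ K³·|A| = (2.8000)³ · 5 ≈ 109.7600.
Step 4: Compute 3A = A + A + A directly by enumerating all triples (a,b,c) ∈ A³; |3A| = 28.
Step 5: Check 28 ≤ 109.7600? Yes ✓.

K = 14/5, Plünnecke-Ruzsa bound K³|A| ≈ 109.7600, |3A| = 28, inequality holds.


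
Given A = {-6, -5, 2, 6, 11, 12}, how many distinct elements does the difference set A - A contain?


A - A = {a - a' : a, a' ∈ A}; |A| = 6.
Bounds: 2|A|-1 ≤ |A - A| ≤ |A|² - |A| + 1, i.e. 11 ≤ |A - A| ≤ 31.
Note: 0 ∈ A - A always (from a - a). The set is symmetric: if d ∈ A - A then -d ∈ A - A.
Enumerate nonzero differences d = a - a' with a > a' (then include -d):
Positive differences: {1, 4, 5, 6, 7, 8, 9, 10, 11, 12, 16, 17, 18}
Full difference set: {0} ∪ (positive diffs) ∪ (negative diffs).
|A - A| = 1 + 2·13 = 27 (matches direct enumeration: 27).

|A - A| = 27


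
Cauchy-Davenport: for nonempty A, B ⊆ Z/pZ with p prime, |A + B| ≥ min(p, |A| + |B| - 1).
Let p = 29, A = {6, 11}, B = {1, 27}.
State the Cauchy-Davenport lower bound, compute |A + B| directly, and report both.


Cauchy-Davenport: |A + B| ≥ min(p, |A| + |B| - 1) for A, B nonempty in Z/pZ.
|A| = 2, |B| = 2, p = 29.
CD lower bound = min(29, 2 + 2 - 1) = min(29, 3) = 3.
Compute A + B mod 29 directly:
a = 6: 6+1=7, 6+27=4
a = 11: 11+1=12, 11+27=9
A + B = {4, 7, 9, 12}, so |A + B| = 4.
Verify: 4 ≥ 3? Yes ✓.

CD lower bound = 3, actual |A + B| = 4.


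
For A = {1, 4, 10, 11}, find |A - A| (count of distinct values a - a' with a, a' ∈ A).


A - A = {a - a' : a, a' ∈ A}; |A| = 4.
Bounds: 2|A|-1 ≤ |A - A| ≤ |A|² - |A| + 1, i.e. 7 ≤ |A - A| ≤ 13.
Note: 0 ∈ A - A always (from a - a). The set is symmetric: if d ∈ A - A then -d ∈ A - A.
Enumerate nonzero differences d = a - a' with a > a' (then include -d):
Positive differences: {1, 3, 6, 7, 9, 10}
Full difference set: {0} ∪ (positive diffs) ∪ (negative diffs).
|A - A| = 1 + 2·6 = 13 (matches direct enumeration: 13).

|A - A| = 13


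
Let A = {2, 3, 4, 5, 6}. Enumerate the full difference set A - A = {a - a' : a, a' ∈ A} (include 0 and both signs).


A - A = {a - a' : a, a' ∈ A}.
Compute a - a' for each ordered pair (a, a'):
a = 2: 2-2=0, 2-3=-1, 2-4=-2, 2-5=-3, 2-6=-4
a = 3: 3-2=1, 3-3=0, 3-4=-1, 3-5=-2, 3-6=-3
a = 4: 4-2=2, 4-3=1, 4-4=0, 4-5=-1, 4-6=-2
a = 5: 5-2=3, 5-3=2, 5-4=1, 5-5=0, 5-6=-1
a = 6: 6-2=4, 6-3=3, 6-4=2, 6-5=1, 6-6=0
Collecting distinct values (and noting 0 appears from a-a):
A - A = {-4, -3, -2, -1, 0, 1, 2, 3, 4}
|A - A| = 9

A - A = {-4, -3, -2, -1, 0, 1, 2, 3, 4}


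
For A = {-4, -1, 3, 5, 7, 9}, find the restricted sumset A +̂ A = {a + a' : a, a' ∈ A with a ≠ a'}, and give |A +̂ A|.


Restricted sumset: A +̂ A = {a + a' : a ∈ A, a' ∈ A, a ≠ a'}.
Equivalently, take A + A and drop any sum 2a that is achievable ONLY as a + a for a ∈ A (i.e. sums representable only with equal summands).
Enumerate pairs (a, a') with a < a' (symmetric, so each unordered pair gives one sum; this covers all a ≠ a'):
  -4 + -1 = -5
  -4 + 3 = -1
  -4 + 5 = 1
  -4 + 7 = 3
  -4 + 9 = 5
  -1 + 3 = 2
  -1 + 5 = 4
  -1 + 7 = 6
  -1 + 9 = 8
  3 + 5 = 8
  3 + 7 = 10
  3 + 9 = 12
  5 + 7 = 12
  5 + 9 = 14
  7 + 9 = 16
Collected distinct sums: {-5, -1, 1, 2, 3, 4, 5, 6, 8, 10, 12, 14, 16}
|A +̂ A| = 13
(Reference bound: |A +̂ A| ≥ 2|A| - 3 for |A| ≥ 2, with |A| = 6 giving ≥ 9.)

|A +̂ A| = 13


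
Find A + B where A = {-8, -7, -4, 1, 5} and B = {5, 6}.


A + B = {a + b : a ∈ A, b ∈ B}.
Enumerate all |A|·|B| = 5·2 = 10 pairs (a, b) and collect distinct sums.
a = -8: -8+5=-3, -8+6=-2
a = -7: -7+5=-2, -7+6=-1
a = -4: -4+5=1, -4+6=2
a = 1: 1+5=6, 1+6=7
a = 5: 5+5=10, 5+6=11
Collecting distinct sums: A + B = {-3, -2, -1, 1, 2, 6, 7, 10, 11}
|A + B| = 9

A + B = {-3, -2, -1, 1, 2, 6, 7, 10, 11}


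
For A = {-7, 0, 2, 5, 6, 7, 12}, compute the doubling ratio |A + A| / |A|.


|A| = 7.
Compute A + A by enumerating all 49 pairs.
A + A = {-14, -7, -5, -2, -1, 0, 2, 4, 5, 6, 7, 8, 9, 10, 11, 12, 13, 14, 17, 18, 19, 24}, so |A + A| = 22.
K = |A + A| / |A| = 22/7 (already in lowest terms) ≈ 3.1429.
Reference: AP of size 7 gives K = 13/7 ≈ 1.8571; a fully generic set of size 7 gives K ≈ 4.0000.

|A| = 7, |A + A| = 22, K = 22/7.


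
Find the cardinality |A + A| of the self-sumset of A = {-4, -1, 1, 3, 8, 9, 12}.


A + A = {a + a' : a, a' ∈ A}; |A| = 7.
General bounds: 2|A| - 1 ≤ |A + A| ≤ |A|(|A|+1)/2, i.e. 13 ≤ |A + A| ≤ 28.
Lower bound 2|A|-1 is attained iff A is an arithmetic progression.
Enumerate sums a + a' for a ≤ a' (symmetric, so this suffices):
a = -4: -4+-4=-8, -4+-1=-5, -4+1=-3, -4+3=-1, -4+8=4, -4+9=5, -4+12=8
a = -1: -1+-1=-2, -1+1=0, -1+3=2, -1+8=7, -1+9=8, -1+12=11
a = 1: 1+1=2, 1+3=4, 1+8=9, 1+9=10, 1+12=13
a = 3: 3+3=6, 3+8=11, 3+9=12, 3+12=15
a = 8: 8+8=16, 8+9=17, 8+12=20
a = 9: 9+9=18, 9+12=21
a = 12: 12+12=24
Distinct sums: {-8, -5, -3, -2, -1, 0, 2, 4, 5, 6, 7, 8, 9, 10, 11, 12, 13, 15, 16, 17, 18, 20, 21, 24}
|A + A| = 24

|A + A| = 24


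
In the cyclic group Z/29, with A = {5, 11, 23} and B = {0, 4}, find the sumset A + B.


Work in Z/29Z: reduce every sum a + b modulo 29.
Enumerate all 6 pairs:
a = 5: 5+0=5, 5+4=9
a = 11: 11+0=11, 11+4=15
a = 23: 23+0=23, 23+4=27
Distinct residues collected: {5, 9, 11, 15, 23, 27}
|A + B| = 6 (out of 29 total residues).

A + B = {5, 9, 11, 15, 23, 27}


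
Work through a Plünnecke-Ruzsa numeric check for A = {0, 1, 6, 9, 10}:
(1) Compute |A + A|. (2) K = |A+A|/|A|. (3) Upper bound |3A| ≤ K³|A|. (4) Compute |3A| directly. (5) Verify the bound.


|A| = 5.
Step 1: Compute A + A by enumerating all 25 pairs.
A + A = {0, 1, 2, 6, 7, 9, 10, 11, 12, 15, 16, 18, 19, 20}, so |A + A| = 14.
Step 2: Doubling constant K = |A + A|/|A| = 14/5 = 14/5 ≈ 2.8000.
Step 3: Plünnecke-Ruzsa gives |3A| ≤ K³·|A| = (2.8000)³ · 5 ≈ 109.7600.
Step 4: Compute 3A = A + A + A directly by enumerating all triples (a,b,c) ∈ A³; |3A| = 27.
Step 5: Check 27 ≤ 109.7600? Yes ✓.

K = 14/5, Plünnecke-Ruzsa bound K³|A| ≈ 109.7600, |3A| = 27, inequality holds.


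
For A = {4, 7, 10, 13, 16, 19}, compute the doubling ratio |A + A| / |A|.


|A| = 6.
Compute A + A by enumerating all 36 pairs.
A + A = {8, 11, 14, 17, 20, 23, 26, 29, 32, 35, 38}, so |A + A| = 11.
K = |A + A| / |A| = 11/6 (already in lowest terms) ≈ 1.8333.
Reference: AP of size 6 gives K = 11/6 ≈ 1.8333; a fully generic set of size 6 gives K ≈ 3.5000.

|A| = 6, |A + A| = 11, K = 11/6.


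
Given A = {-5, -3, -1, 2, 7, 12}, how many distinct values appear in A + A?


A + A = {a + a' : a, a' ∈ A}; |A| = 6.
General bounds: 2|A| - 1 ≤ |A + A| ≤ |A|(|A|+1)/2, i.e. 11 ≤ |A + A| ≤ 21.
Lower bound 2|A|-1 is attained iff A is an arithmetic progression.
Enumerate sums a + a' for a ≤ a' (symmetric, so this suffices):
a = -5: -5+-5=-10, -5+-3=-8, -5+-1=-6, -5+2=-3, -5+7=2, -5+12=7
a = -3: -3+-3=-6, -3+-1=-4, -3+2=-1, -3+7=4, -3+12=9
a = -1: -1+-1=-2, -1+2=1, -1+7=6, -1+12=11
a = 2: 2+2=4, 2+7=9, 2+12=14
a = 7: 7+7=14, 7+12=19
a = 12: 12+12=24
Distinct sums: {-10, -8, -6, -4, -3, -2, -1, 1, 2, 4, 6, 7, 9, 11, 14, 19, 24}
|A + A| = 17

|A + A| = 17


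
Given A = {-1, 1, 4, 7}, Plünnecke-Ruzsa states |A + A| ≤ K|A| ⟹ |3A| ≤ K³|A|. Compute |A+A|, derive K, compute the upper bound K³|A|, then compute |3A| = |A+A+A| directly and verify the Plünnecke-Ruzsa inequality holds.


|A| = 4.
Step 1: Compute A + A by enumerating all 16 pairs.
A + A = {-2, 0, 2, 3, 5, 6, 8, 11, 14}, so |A + A| = 9.
Step 2: Doubling constant K = |A + A|/|A| = 9/4 = 9/4 ≈ 2.2500.
Step 3: Plünnecke-Ruzsa gives |3A| ≤ K³·|A| = (2.2500)³ · 4 ≈ 45.5625.
Step 4: Compute 3A = A + A + A directly by enumerating all triples (a,b,c) ∈ A³; |3A| = 16.
Step 5: Check 16 ≤ 45.5625? Yes ✓.

K = 9/4, Plünnecke-Ruzsa bound K³|A| ≈ 45.5625, |3A| = 16, inequality holds.


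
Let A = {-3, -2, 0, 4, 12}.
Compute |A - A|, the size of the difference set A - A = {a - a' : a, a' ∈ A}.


A - A = {a - a' : a, a' ∈ A}; |A| = 5.
Bounds: 2|A|-1 ≤ |A - A| ≤ |A|² - |A| + 1, i.e. 9 ≤ |A - A| ≤ 21.
Note: 0 ∈ A - A always (from a - a). The set is symmetric: if d ∈ A - A then -d ∈ A - A.
Enumerate nonzero differences d = a - a' with a > a' (then include -d):
Positive differences: {1, 2, 3, 4, 6, 7, 8, 12, 14, 15}
Full difference set: {0} ∪ (positive diffs) ∪ (negative diffs).
|A - A| = 1 + 2·10 = 21 (matches direct enumeration: 21).

|A - A| = 21


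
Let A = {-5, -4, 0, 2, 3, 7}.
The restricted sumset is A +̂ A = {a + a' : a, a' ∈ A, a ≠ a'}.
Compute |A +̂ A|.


Restricted sumset: A +̂ A = {a + a' : a ∈ A, a' ∈ A, a ≠ a'}.
Equivalently, take A + A and drop any sum 2a that is achievable ONLY as a + a for a ∈ A (i.e. sums representable only with equal summands).
Enumerate pairs (a, a') with a < a' (symmetric, so each unordered pair gives one sum; this covers all a ≠ a'):
  -5 + -4 = -9
  -5 + 0 = -5
  -5 + 2 = -3
  -5 + 3 = -2
  -5 + 7 = 2
  -4 + 0 = -4
  -4 + 2 = -2
  -4 + 3 = -1
  -4 + 7 = 3
  0 + 2 = 2
  0 + 3 = 3
  0 + 7 = 7
  2 + 3 = 5
  2 + 7 = 9
  3 + 7 = 10
Collected distinct sums: {-9, -5, -4, -3, -2, -1, 2, 3, 5, 7, 9, 10}
|A +̂ A| = 12
(Reference bound: |A +̂ A| ≥ 2|A| - 3 for |A| ≥ 2, with |A| = 6 giving ≥ 9.)

|A +̂ A| = 12


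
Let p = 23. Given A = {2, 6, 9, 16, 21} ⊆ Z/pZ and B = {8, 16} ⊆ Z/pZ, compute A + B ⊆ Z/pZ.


Work in Z/23Z: reduce every sum a + b modulo 23.
Enumerate all 10 pairs:
a = 2: 2+8=10, 2+16=18
a = 6: 6+8=14, 6+16=22
a = 9: 9+8=17, 9+16=2
a = 16: 16+8=1, 16+16=9
a = 21: 21+8=6, 21+16=14
Distinct residues collected: {1, 2, 6, 9, 10, 14, 17, 18, 22}
|A + B| = 9 (out of 23 total residues).

A + B = {1, 2, 6, 9, 10, 14, 17, 18, 22}


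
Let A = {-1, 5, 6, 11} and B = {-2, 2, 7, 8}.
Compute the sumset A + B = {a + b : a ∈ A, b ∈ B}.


A + B = {a + b : a ∈ A, b ∈ B}.
Enumerate all |A|·|B| = 4·4 = 16 pairs (a, b) and collect distinct sums.
a = -1: -1+-2=-3, -1+2=1, -1+7=6, -1+8=7
a = 5: 5+-2=3, 5+2=7, 5+7=12, 5+8=13
a = 6: 6+-2=4, 6+2=8, 6+7=13, 6+8=14
a = 11: 11+-2=9, 11+2=13, 11+7=18, 11+8=19
Collecting distinct sums: A + B = {-3, 1, 3, 4, 6, 7, 8, 9, 12, 13, 14, 18, 19}
|A + B| = 13

A + B = {-3, 1, 3, 4, 6, 7, 8, 9, 12, 13, 14, 18, 19}


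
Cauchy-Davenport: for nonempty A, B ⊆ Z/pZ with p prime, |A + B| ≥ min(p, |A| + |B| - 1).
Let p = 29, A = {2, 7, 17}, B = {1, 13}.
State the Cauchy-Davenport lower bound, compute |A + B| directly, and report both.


Cauchy-Davenport: |A + B| ≥ min(p, |A| + |B| - 1) for A, B nonempty in Z/pZ.
|A| = 3, |B| = 2, p = 29.
CD lower bound = min(29, 3 + 2 - 1) = min(29, 4) = 4.
Compute A + B mod 29 directly:
a = 2: 2+1=3, 2+13=15
a = 7: 7+1=8, 7+13=20
a = 17: 17+1=18, 17+13=1
A + B = {1, 3, 8, 15, 18, 20}, so |A + B| = 6.
Verify: 6 ≥ 4? Yes ✓.

CD lower bound = 4, actual |A + B| = 6.


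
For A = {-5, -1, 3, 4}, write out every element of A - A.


A - A = {a - a' : a, a' ∈ A}.
Compute a - a' for each ordered pair (a, a'):
a = -5: -5--5=0, -5--1=-4, -5-3=-8, -5-4=-9
a = -1: -1--5=4, -1--1=0, -1-3=-4, -1-4=-5
a = 3: 3--5=8, 3--1=4, 3-3=0, 3-4=-1
a = 4: 4--5=9, 4--1=5, 4-3=1, 4-4=0
Collecting distinct values (and noting 0 appears from a-a):
A - A = {-9, -8, -5, -4, -1, 0, 1, 4, 5, 8, 9}
|A - A| = 11

A - A = {-9, -8, -5, -4, -1, 0, 1, 4, 5, 8, 9}


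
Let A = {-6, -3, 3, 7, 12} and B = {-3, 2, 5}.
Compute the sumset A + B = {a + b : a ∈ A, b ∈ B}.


A + B = {a + b : a ∈ A, b ∈ B}.
Enumerate all |A|·|B| = 5·3 = 15 pairs (a, b) and collect distinct sums.
a = -6: -6+-3=-9, -6+2=-4, -6+5=-1
a = -3: -3+-3=-6, -3+2=-1, -3+5=2
a = 3: 3+-3=0, 3+2=5, 3+5=8
a = 7: 7+-3=4, 7+2=9, 7+5=12
a = 12: 12+-3=9, 12+2=14, 12+5=17
Collecting distinct sums: A + B = {-9, -6, -4, -1, 0, 2, 4, 5, 8, 9, 12, 14, 17}
|A + B| = 13

A + B = {-9, -6, -4, -1, 0, 2, 4, 5, 8, 9, 12, 14, 17}


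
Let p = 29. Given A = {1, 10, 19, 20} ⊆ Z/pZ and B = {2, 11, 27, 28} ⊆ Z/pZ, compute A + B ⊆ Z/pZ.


Work in Z/29Z: reduce every sum a + b modulo 29.
Enumerate all 16 pairs:
a = 1: 1+2=3, 1+11=12, 1+27=28, 1+28=0
a = 10: 10+2=12, 10+11=21, 10+27=8, 10+28=9
a = 19: 19+2=21, 19+11=1, 19+27=17, 19+28=18
a = 20: 20+2=22, 20+11=2, 20+27=18, 20+28=19
Distinct residues collected: {0, 1, 2, 3, 8, 9, 12, 17, 18, 19, 21, 22, 28}
|A + B| = 13 (out of 29 total residues).

A + B = {0, 1, 2, 3, 8, 9, 12, 17, 18, 19, 21, 22, 28}


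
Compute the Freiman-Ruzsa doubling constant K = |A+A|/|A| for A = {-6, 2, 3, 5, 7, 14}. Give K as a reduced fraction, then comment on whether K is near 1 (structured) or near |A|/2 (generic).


|A| = 6.
Compute A + A by enumerating all 36 pairs.
A + A = {-12, -4, -3, -1, 1, 4, 5, 6, 7, 8, 9, 10, 12, 14, 16, 17, 19, 21, 28}, so |A + A| = 19.
K = |A + A| / |A| = 19/6 (already in lowest terms) ≈ 3.1667.
Reference: AP of size 6 gives K = 11/6 ≈ 1.8333; a fully generic set of size 6 gives K ≈ 3.5000.

|A| = 6, |A + A| = 19, K = 19/6.


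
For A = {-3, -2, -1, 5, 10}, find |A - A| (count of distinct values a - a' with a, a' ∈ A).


A - A = {a - a' : a, a' ∈ A}; |A| = 5.
Bounds: 2|A|-1 ≤ |A - A| ≤ |A|² - |A| + 1, i.e. 9 ≤ |A - A| ≤ 21.
Note: 0 ∈ A - A always (from a - a). The set is symmetric: if d ∈ A - A then -d ∈ A - A.
Enumerate nonzero differences d = a - a' with a > a' (then include -d):
Positive differences: {1, 2, 5, 6, 7, 8, 11, 12, 13}
Full difference set: {0} ∪ (positive diffs) ∪ (negative diffs).
|A - A| = 1 + 2·9 = 19 (matches direct enumeration: 19).

|A - A| = 19


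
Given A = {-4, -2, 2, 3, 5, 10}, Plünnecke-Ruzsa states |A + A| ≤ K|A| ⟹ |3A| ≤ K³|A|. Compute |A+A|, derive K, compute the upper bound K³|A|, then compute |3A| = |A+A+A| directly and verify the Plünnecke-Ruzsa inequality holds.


|A| = 6.
Step 1: Compute A + A by enumerating all 36 pairs.
A + A = {-8, -6, -4, -2, -1, 0, 1, 3, 4, 5, 6, 7, 8, 10, 12, 13, 15, 20}, so |A + A| = 18.
Step 2: Doubling constant K = |A + A|/|A| = 18/6 = 18/6 ≈ 3.0000.
Step 3: Plünnecke-Ruzsa gives |3A| ≤ K³·|A| = (3.0000)³ · 6 ≈ 162.0000.
Step 4: Compute 3A = A + A + A directly by enumerating all triples (a,b,c) ∈ A³; |3A| = 33.
Step 5: Check 33 ≤ 162.0000? Yes ✓.

K = 18/6, Plünnecke-Ruzsa bound K³|A| ≈ 162.0000, |3A| = 33, inequality holds.


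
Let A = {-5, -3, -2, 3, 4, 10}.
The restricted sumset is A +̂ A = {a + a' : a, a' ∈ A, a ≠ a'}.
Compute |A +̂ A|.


Restricted sumset: A +̂ A = {a + a' : a ∈ A, a' ∈ A, a ≠ a'}.
Equivalently, take A + A and drop any sum 2a that is achievable ONLY as a + a for a ∈ A (i.e. sums representable only with equal summands).
Enumerate pairs (a, a') with a < a' (symmetric, so each unordered pair gives one sum; this covers all a ≠ a'):
  -5 + -3 = -8
  -5 + -2 = -7
  -5 + 3 = -2
  -5 + 4 = -1
  -5 + 10 = 5
  -3 + -2 = -5
  -3 + 3 = 0
  -3 + 4 = 1
  -3 + 10 = 7
  -2 + 3 = 1
  -2 + 4 = 2
  -2 + 10 = 8
  3 + 4 = 7
  3 + 10 = 13
  4 + 10 = 14
Collected distinct sums: {-8, -7, -5, -2, -1, 0, 1, 2, 5, 7, 8, 13, 14}
|A +̂ A| = 13
(Reference bound: |A +̂ A| ≥ 2|A| - 3 for |A| ≥ 2, with |A| = 6 giving ≥ 9.)

|A +̂ A| = 13


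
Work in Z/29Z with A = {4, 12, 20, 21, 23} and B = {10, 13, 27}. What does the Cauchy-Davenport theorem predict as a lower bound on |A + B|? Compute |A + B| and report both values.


Cauchy-Davenport: |A + B| ≥ min(p, |A| + |B| - 1) for A, B nonempty in Z/pZ.
|A| = 5, |B| = 3, p = 29.
CD lower bound = min(29, 5 + 3 - 1) = min(29, 7) = 7.
Compute A + B mod 29 directly:
a = 4: 4+10=14, 4+13=17, 4+27=2
a = 12: 12+10=22, 12+13=25, 12+27=10
a = 20: 20+10=1, 20+13=4, 20+27=18
a = 21: 21+10=2, 21+13=5, 21+27=19
a = 23: 23+10=4, 23+13=7, 23+27=21
A + B = {1, 2, 4, 5, 7, 10, 14, 17, 18, 19, 21, 22, 25}, so |A + B| = 13.
Verify: 13 ≥ 7? Yes ✓.

CD lower bound = 7, actual |A + B| = 13.


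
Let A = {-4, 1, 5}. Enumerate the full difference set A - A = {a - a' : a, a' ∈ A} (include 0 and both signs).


A - A = {a - a' : a, a' ∈ A}.
Compute a - a' for each ordered pair (a, a'):
a = -4: -4--4=0, -4-1=-5, -4-5=-9
a = 1: 1--4=5, 1-1=0, 1-5=-4
a = 5: 5--4=9, 5-1=4, 5-5=0
Collecting distinct values (and noting 0 appears from a-a):
A - A = {-9, -5, -4, 0, 4, 5, 9}
|A - A| = 7

A - A = {-9, -5, -4, 0, 4, 5, 9}


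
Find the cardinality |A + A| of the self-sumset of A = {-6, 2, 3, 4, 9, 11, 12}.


A + A = {a + a' : a, a' ∈ A}; |A| = 7.
General bounds: 2|A| - 1 ≤ |A + A| ≤ |A|(|A|+1)/2, i.e. 13 ≤ |A + A| ≤ 28.
Lower bound 2|A|-1 is attained iff A is an arithmetic progression.
Enumerate sums a + a' for a ≤ a' (symmetric, so this suffices):
a = -6: -6+-6=-12, -6+2=-4, -6+3=-3, -6+4=-2, -6+9=3, -6+11=5, -6+12=6
a = 2: 2+2=4, 2+3=5, 2+4=6, 2+9=11, 2+11=13, 2+12=14
a = 3: 3+3=6, 3+4=7, 3+9=12, 3+11=14, 3+12=15
a = 4: 4+4=8, 4+9=13, 4+11=15, 4+12=16
a = 9: 9+9=18, 9+11=20, 9+12=21
a = 11: 11+11=22, 11+12=23
a = 12: 12+12=24
Distinct sums: {-12, -4, -3, -2, 3, 4, 5, 6, 7, 8, 11, 12, 13, 14, 15, 16, 18, 20, 21, 22, 23, 24}
|A + A| = 22

|A + A| = 22


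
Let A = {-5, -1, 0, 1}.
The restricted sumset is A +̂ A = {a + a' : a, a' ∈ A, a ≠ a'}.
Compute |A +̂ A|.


Restricted sumset: A +̂ A = {a + a' : a ∈ A, a' ∈ A, a ≠ a'}.
Equivalently, take A + A and drop any sum 2a that is achievable ONLY as a + a for a ∈ A (i.e. sums representable only with equal summands).
Enumerate pairs (a, a') with a < a' (symmetric, so each unordered pair gives one sum; this covers all a ≠ a'):
  -5 + -1 = -6
  -5 + 0 = -5
  -5 + 1 = -4
  -1 + 0 = -1
  -1 + 1 = 0
  0 + 1 = 1
Collected distinct sums: {-6, -5, -4, -1, 0, 1}
|A +̂ A| = 6
(Reference bound: |A +̂ A| ≥ 2|A| - 3 for |A| ≥ 2, with |A| = 4 giving ≥ 5.)

|A +̂ A| = 6


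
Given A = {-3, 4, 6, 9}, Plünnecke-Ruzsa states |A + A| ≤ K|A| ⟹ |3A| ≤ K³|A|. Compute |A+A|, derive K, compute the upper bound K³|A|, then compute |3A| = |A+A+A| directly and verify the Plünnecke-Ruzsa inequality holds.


|A| = 4.
Step 1: Compute A + A by enumerating all 16 pairs.
A + A = {-6, 1, 3, 6, 8, 10, 12, 13, 15, 18}, so |A + A| = 10.
Step 2: Doubling constant K = |A + A|/|A| = 10/4 = 10/4 ≈ 2.5000.
Step 3: Plünnecke-Ruzsa gives |3A| ≤ K³·|A| = (2.5000)³ · 4 ≈ 62.5000.
Step 4: Compute 3A = A + A + A directly by enumerating all triples (a,b,c) ∈ A³; |3A| = 19.
Step 5: Check 19 ≤ 62.5000? Yes ✓.

K = 10/4, Plünnecke-Ruzsa bound K³|A| ≈ 62.5000, |3A| = 19, inequality holds.


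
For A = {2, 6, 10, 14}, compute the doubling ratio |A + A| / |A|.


|A| = 4.
Compute A + A by enumerating all 16 pairs.
A + A = {4, 8, 12, 16, 20, 24, 28}, so |A + A| = 7.
K = |A + A| / |A| = 7/4 (already in lowest terms) ≈ 1.7500.
Reference: AP of size 4 gives K = 7/4 ≈ 1.7500; a fully generic set of size 4 gives K ≈ 2.5000.

|A| = 4, |A + A| = 7, K = 7/4.


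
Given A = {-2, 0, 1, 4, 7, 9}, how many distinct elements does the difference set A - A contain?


A - A = {a - a' : a, a' ∈ A}; |A| = 6.
Bounds: 2|A|-1 ≤ |A - A| ≤ |A|² - |A| + 1, i.e. 11 ≤ |A - A| ≤ 31.
Note: 0 ∈ A - A always (from a - a). The set is symmetric: if d ∈ A - A then -d ∈ A - A.
Enumerate nonzero differences d = a - a' with a > a' (then include -d):
Positive differences: {1, 2, 3, 4, 5, 6, 7, 8, 9, 11}
Full difference set: {0} ∪ (positive diffs) ∪ (negative diffs).
|A - A| = 1 + 2·10 = 21 (matches direct enumeration: 21).

|A - A| = 21


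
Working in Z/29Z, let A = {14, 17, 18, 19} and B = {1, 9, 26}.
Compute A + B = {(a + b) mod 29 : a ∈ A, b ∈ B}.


Work in Z/29Z: reduce every sum a + b modulo 29.
Enumerate all 12 pairs:
a = 14: 14+1=15, 14+9=23, 14+26=11
a = 17: 17+1=18, 17+9=26, 17+26=14
a = 18: 18+1=19, 18+9=27, 18+26=15
a = 19: 19+1=20, 19+9=28, 19+26=16
Distinct residues collected: {11, 14, 15, 16, 18, 19, 20, 23, 26, 27, 28}
|A + B| = 11 (out of 29 total residues).

A + B = {11, 14, 15, 16, 18, 19, 20, 23, 26, 27, 28}


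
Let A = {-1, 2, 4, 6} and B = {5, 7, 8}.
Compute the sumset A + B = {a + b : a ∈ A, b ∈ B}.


A + B = {a + b : a ∈ A, b ∈ B}.
Enumerate all |A|·|B| = 4·3 = 12 pairs (a, b) and collect distinct sums.
a = -1: -1+5=4, -1+7=6, -1+8=7
a = 2: 2+5=7, 2+7=9, 2+8=10
a = 4: 4+5=9, 4+7=11, 4+8=12
a = 6: 6+5=11, 6+7=13, 6+8=14
Collecting distinct sums: A + B = {4, 6, 7, 9, 10, 11, 12, 13, 14}
|A + B| = 9

A + B = {4, 6, 7, 9, 10, 11, 12, 13, 14}


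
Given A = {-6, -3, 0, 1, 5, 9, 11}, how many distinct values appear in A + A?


A + A = {a + a' : a, a' ∈ A}; |A| = 7.
General bounds: 2|A| - 1 ≤ |A + A| ≤ |A|(|A|+1)/2, i.e. 13 ≤ |A + A| ≤ 28.
Lower bound 2|A|-1 is attained iff A is an arithmetic progression.
Enumerate sums a + a' for a ≤ a' (symmetric, so this suffices):
a = -6: -6+-6=-12, -6+-3=-9, -6+0=-6, -6+1=-5, -6+5=-1, -6+9=3, -6+11=5
a = -3: -3+-3=-6, -3+0=-3, -3+1=-2, -3+5=2, -3+9=6, -3+11=8
a = 0: 0+0=0, 0+1=1, 0+5=5, 0+9=9, 0+11=11
a = 1: 1+1=2, 1+5=6, 1+9=10, 1+11=12
a = 5: 5+5=10, 5+9=14, 5+11=16
a = 9: 9+9=18, 9+11=20
a = 11: 11+11=22
Distinct sums: {-12, -9, -6, -5, -3, -2, -1, 0, 1, 2, 3, 5, 6, 8, 9, 10, 11, 12, 14, 16, 18, 20, 22}
|A + A| = 23

|A + A| = 23


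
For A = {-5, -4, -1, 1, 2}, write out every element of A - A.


A - A = {a - a' : a, a' ∈ A}.
Compute a - a' for each ordered pair (a, a'):
a = -5: -5--5=0, -5--4=-1, -5--1=-4, -5-1=-6, -5-2=-7
a = -4: -4--5=1, -4--4=0, -4--1=-3, -4-1=-5, -4-2=-6
a = -1: -1--5=4, -1--4=3, -1--1=0, -1-1=-2, -1-2=-3
a = 1: 1--5=6, 1--4=5, 1--1=2, 1-1=0, 1-2=-1
a = 2: 2--5=7, 2--4=6, 2--1=3, 2-1=1, 2-2=0
Collecting distinct values (and noting 0 appears from a-a):
A - A = {-7, -6, -5, -4, -3, -2, -1, 0, 1, 2, 3, 4, 5, 6, 7}
|A - A| = 15

A - A = {-7, -6, -5, -4, -3, -2, -1, 0, 1, 2, 3, 4, 5, 6, 7}


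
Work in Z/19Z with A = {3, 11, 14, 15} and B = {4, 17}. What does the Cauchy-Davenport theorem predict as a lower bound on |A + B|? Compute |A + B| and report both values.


Cauchy-Davenport: |A + B| ≥ min(p, |A| + |B| - 1) for A, B nonempty in Z/pZ.
|A| = 4, |B| = 2, p = 19.
CD lower bound = min(19, 4 + 2 - 1) = min(19, 5) = 5.
Compute A + B mod 19 directly:
a = 3: 3+4=7, 3+17=1
a = 11: 11+4=15, 11+17=9
a = 14: 14+4=18, 14+17=12
a = 15: 15+4=0, 15+17=13
A + B = {0, 1, 7, 9, 12, 13, 15, 18}, so |A + B| = 8.
Verify: 8 ≥ 5? Yes ✓.

CD lower bound = 5, actual |A + B| = 8.
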